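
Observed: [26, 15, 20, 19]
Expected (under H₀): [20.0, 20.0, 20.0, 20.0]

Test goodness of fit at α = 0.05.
Chi-square goodness of fit test:
H₀: observed counts match expected distribution
H₁: observed counts differ from expected distribution
df = k - 1 = 3
χ² = Σ(O - E)²/E
   = (26 - 20.0)²/20.0 + (15 - 20.0)²/20.0 + (20 - 20.0)²/20.0 + (19 - 20.0)²/20.0
   = 1.800 + 1.250 + 0.000 + 0.050
   = 3.10
p-value = 0.3765

Since p-value > α = 0.05, we fail to reject H₀.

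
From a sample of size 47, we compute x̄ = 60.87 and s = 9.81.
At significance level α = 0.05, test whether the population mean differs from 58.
One-sample t-test:
H₀: μ = 58
H₁: μ ≠ 58
df = n - 1 = 46
t = (x̄ - μ₀) / (s/√n) = (60.87 - 58) / (9.81/√47) = 2.006
p-value = 0.0508

Since p-value > α = 0.05, we fail to reject H₀.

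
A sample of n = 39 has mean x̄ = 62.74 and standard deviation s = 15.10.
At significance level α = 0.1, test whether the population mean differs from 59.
One-sample t-test:
H₀: μ = 59
H₁: μ ≠ 59
df = n - 1 = 38
t = (x̄ - μ₀) / (s/√n) = (62.74 - 59) / (15.10/√39) = 1.547
p-value = 0.1302

Since p-value > α = 0.1, we fail to reject H₀.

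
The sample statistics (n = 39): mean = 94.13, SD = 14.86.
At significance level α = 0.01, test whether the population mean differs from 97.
One-sample t-test:
H₀: μ = 97
H₁: μ ≠ 97
df = n - 1 = 38
t = (x̄ - μ₀) / (s/√n) = (94.13 - 97) / (14.86/√39) = -1.206
p-value = 0.2352

Since p-value > α = 0.01, we fail to reject H₀.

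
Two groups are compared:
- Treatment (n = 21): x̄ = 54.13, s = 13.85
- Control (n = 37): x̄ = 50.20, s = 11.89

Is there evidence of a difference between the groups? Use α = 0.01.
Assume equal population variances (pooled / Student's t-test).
Student's two-sample t-test (equal variances):
H₀: μ₁ = μ₂
H₁: μ₁ ≠ μ₂
df = n₁ + n₂ - 2 = 56
Pooled variance s_p² = [(n₁-1)s₁² + (n₂-1)s₂²] / (n₁ + n₂ - 2) = [(20)(13.85²) + (36)(11.89²)] / 56 = 159.3901
SE = √(s_p²(1/n₁ + 1/n₂)) = √(159.3901 × (1/21 + 1/37)) = 3.4493
t = (x̄₁ - x̄₂) / SE = (54.13 - 50.20) / 3.4493 = 3.93 / 3.4493 = 1.139
p-value = 0.2594

Since p-value > α = 0.01, we fail to reject H₀.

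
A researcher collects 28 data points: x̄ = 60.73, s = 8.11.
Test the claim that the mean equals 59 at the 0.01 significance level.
One-sample t-test:
H₀: μ = 59
H₁: μ ≠ 59
df = n - 1 = 27
t = (x̄ - μ₀) / (s/√n) = (60.73 - 59) / (8.11/√28) = 1.129
p-value = 0.2689

Since p-value > α = 0.01, we fail to reject H₀.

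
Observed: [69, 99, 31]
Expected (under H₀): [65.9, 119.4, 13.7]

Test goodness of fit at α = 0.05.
Chi-square goodness of fit test:
H₀: observed counts match expected distribution
H₁: observed counts differ from expected distribution
df = k - 1 = 2
χ² = Σ(O - E)²/E
   = (69 - 65.9)²/65.9 + (99 - 119.4)²/119.4 + (31 - 13.7)²/13.7
   = 0.146 + 3.485 + 21.846
   = 25.48
p-value < 0.0001

Since p-value < α = 0.05, we reject H₀.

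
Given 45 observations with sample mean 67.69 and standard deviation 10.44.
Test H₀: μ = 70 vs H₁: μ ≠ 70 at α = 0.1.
One-sample t-test:
H₀: μ = 70
H₁: μ ≠ 70
df = n - 1 = 44
t = (x̄ - μ₀) / (s/√n) = (67.69 - 70) / (10.44/√45) = -1.484
p-value = 0.1449

Since p-value > α = 0.1, we fail to reject H₀.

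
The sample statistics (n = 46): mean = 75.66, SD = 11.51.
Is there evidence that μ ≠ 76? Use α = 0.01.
One-sample t-test:
H₀: μ = 76
H₁: μ ≠ 76
df = n - 1 = 45
t = (x̄ - μ₀) / (s/√n) = (75.66 - 76) / (11.51/√46) = -0.200
p-value = 0.8421

Since p-value > α = 0.01, we fail to reject H₀.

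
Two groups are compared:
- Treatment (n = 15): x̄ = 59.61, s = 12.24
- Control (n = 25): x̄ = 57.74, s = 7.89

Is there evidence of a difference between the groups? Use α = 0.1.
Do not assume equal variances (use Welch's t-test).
Welch's two-sample t-test:
H₀: μ₁ = μ₂
H₁: μ₁ ≠ μ₂
s₁²/n₁ = 12.24²/15 = 9.9878,  s₂²/n₂ = 7.89²/25 = 2.4901
SE = √(s₁²/n₁ + s₂²/n₂) = √(9.9878 + 2.4901) = 3.5324
df (Welch-Satterthwaite) = (s₁²/n₁ + s₂²/n₂)² / [(s₁²/n₁)²/(n₁-1) + (s₂²/n₂)²/(n₂-1)] ≈ 21.09
t = (x̄₁ - x̄₂) / SE = (59.61 - 57.74) / 3.5324 = 1.87 / 3.5324 = 0.529
p-value = 0.6021

Since p-value > α = 0.1, we fail to reject H₀.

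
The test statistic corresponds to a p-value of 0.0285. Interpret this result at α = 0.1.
Since p = 0.0285 < α = 0.1, reject H₀.
There is sufficient evidence to reject the null hypothesis; the result is statistically significant at the 0.1 level.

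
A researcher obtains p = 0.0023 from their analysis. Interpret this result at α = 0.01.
Since p = 0.0023 < α = 0.01, reject H₀.
There is sufficient evidence to reject the null hypothesis; the result is statistically significant at the 0.01 level.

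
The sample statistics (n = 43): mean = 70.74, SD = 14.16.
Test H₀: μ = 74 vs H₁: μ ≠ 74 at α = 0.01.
One-sample t-test:
H₀: μ = 74
H₁: μ ≠ 74
df = n - 1 = 42
t = (x̄ - μ₀) / (s/√n) = (70.74 - 74) / (14.16/√43) = -1.510
p-value = 0.1386

Since p-value > α = 0.01, we fail to reject H₀.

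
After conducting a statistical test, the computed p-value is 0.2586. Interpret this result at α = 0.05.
Since p = 0.2586 > α = 0.05, fail to reject H₀.
There is insufficient evidence to reject the null hypothesis; the result is not statistically significant at the 0.05 level.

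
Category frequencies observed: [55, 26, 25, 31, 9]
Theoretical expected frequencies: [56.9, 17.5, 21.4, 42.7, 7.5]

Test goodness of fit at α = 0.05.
Chi-square goodness of fit test:
H₀: observed counts match expected distribution
H₁: observed counts differ from expected distribution
df = k - 1 = 4
χ² = Σ(O - E)²/E
   = (55 - 56.9)²/56.9 + (26 - 17.5)²/17.5 + (25 - 21.4)²/21.4 + (31 - 42.7)²/42.7 + (9 - 7.5)²/7.5
   = 0.063 + 4.129 + 0.606 + 3.206 + 0.300
   = 8.30
p-value = 0.0811

Since p-value > α = 0.05, we fail to reject H₀.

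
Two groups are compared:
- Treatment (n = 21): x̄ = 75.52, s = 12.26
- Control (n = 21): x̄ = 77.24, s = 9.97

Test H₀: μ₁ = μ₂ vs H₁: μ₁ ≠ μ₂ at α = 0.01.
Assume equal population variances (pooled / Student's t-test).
Student's two-sample t-test (equal variances):
H₀: μ₁ = μ₂
H₁: μ₁ ≠ μ₂
df = n₁ + n₂ - 2 = 40
Pooled variance s_p² = [(n₁-1)s₁² + (n₂-1)s₂²] / (n₁ + n₂ - 2) = [(20)(12.26²) + (20)(9.97²)] / 40 = 124.8543
SE = √(s_p²(1/n₁ + 1/n₂)) = √(124.8543 × (1/21 + 1/21)) = 3.4483
t = (x̄₁ - x̄₂) / SE = (75.52 - 77.24) / 3.4483 = -1.72 / 3.4483 = -0.499
p-value = 0.6207

Since p-value > α = 0.01, we fail to reject H₀.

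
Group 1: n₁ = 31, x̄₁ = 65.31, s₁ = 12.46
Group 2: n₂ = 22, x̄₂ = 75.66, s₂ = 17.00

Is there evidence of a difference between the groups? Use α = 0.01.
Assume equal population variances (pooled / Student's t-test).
Student's two-sample t-test (equal variances):
H₀: μ₁ = μ₂
H₁: μ₁ ≠ μ₂
df = n₁ + n₂ - 2 = 51
Pooled variance s_p² = [(n₁-1)s₁² + (n₂-1)s₂²] / (n₁ + n₂ - 2) = [(30)(12.46²) + (21)(17.00²)] / 51 = 210.3245
SE = √(s_p²(1/n₁ + 1/n₂)) = √(210.3245 × (1/31 + 1/22)) = 4.0429
t = (x̄₁ - x̄₂) / SE = (65.31 - 75.66) / 4.0429 = -10.35 / 4.0429 = -2.560
p-value = 0.0135

Since p-value > α = 0.01, we fail to reject H₀.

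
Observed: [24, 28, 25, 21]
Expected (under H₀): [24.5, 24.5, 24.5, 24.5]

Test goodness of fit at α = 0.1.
Chi-square goodness of fit test:
H₀: observed counts match expected distribution
H₁: observed counts differ from expected distribution
df = k - 1 = 3
χ² = Σ(O - E)²/E
   = (24 - 24.5)²/24.5 + (28 - 24.5)²/24.5 + (25 - 24.5)²/24.5 + (21 - 24.5)²/24.5
   = 0.010 + 0.500 + 0.010 + 0.500
   = 1.02
p-value = 0.7963

Since p-value > α = 0.1, we fail to reject H₀.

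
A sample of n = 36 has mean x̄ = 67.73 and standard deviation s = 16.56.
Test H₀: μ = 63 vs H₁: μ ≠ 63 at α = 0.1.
One-sample t-test:
H₀: μ = 63
H₁: μ ≠ 63
df = n - 1 = 35
t = (x̄ - μ₀) / (s/√n) = (67.73 - 63) / (16.56/√36) = 1.714
p-value = 0.0954

Since p-value < α = 0.1, we reject H₀.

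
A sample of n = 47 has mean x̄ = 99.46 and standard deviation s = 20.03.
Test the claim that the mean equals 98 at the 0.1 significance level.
One-sample t-test:
H₀: μ = 98
H₁: μ ≠ 98
df = n - 1 = 46
t = (x̄ - μ₀) / (s/√n) = (99.46 - 98) / (20.03/√47) = 0.500
p-value = 0.6197

Since p-value > α = 0.1, we fail to reject H₀.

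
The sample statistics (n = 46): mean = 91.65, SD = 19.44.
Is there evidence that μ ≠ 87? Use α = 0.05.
One-sample t-test:
H₀: μ = 87
H₁: μ ≠ 87
df = n - 1 = 45
t = (x̄ - μ₀) / (s/√n) = (91.65 - 87) / (19.44/√46) = 1.622
p-value = 0.1117

Since p-value > α = 0.05, we fail to reject H₀.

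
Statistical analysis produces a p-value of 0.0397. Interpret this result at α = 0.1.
Since p = 0.0397 < α = 0.1, reject H₀.
There is sufficient evidence to reject the null hypothesis; the result is statistically significant at the 0.1 level.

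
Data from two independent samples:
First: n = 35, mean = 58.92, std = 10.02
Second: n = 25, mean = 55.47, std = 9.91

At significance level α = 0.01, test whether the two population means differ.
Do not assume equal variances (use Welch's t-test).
Welch's two-sample t-test:
H₀: μ₁ = μ₂
H₁: μ₁ ≠ μ₂
s₁²/n₁ = 10.02²/35 = 2.8686,  s₂²/n₂ = 9.91²/25 = 3.9283
SE = √(s₁²/n₁ + s₂²/n₂) = √(2.8686 + 3.9283) = 2.6071
df (Welch-Satterthwaite) = (s₁²/n₁ + s₂²/n₂)² / [(s₁²/n₁)²/(n₁-1) + (s₂²/n₂)²/(n₂-1)] ≈ 52.20
t = (x̄₁ - x̄₂) / SE = (58.92 - 55.47) / 2.6071 = 3.45 / 2.6071 = 1.323
p-value = 0.1915

Since p-value > α = 0.01, we fail to reject H₀.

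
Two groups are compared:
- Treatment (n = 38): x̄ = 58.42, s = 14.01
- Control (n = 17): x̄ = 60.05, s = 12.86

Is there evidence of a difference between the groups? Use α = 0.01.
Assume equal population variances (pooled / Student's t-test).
Student's two-sample t-test (equal variances):
H₀: μ₁ = μ₂
H₁: μ₁ ≠ μ₂
df = n₁ + n₂ - 2 = 53
Pooled variance s_p² = [(n₁-1)s₁² + (n₂-1)s₂²] / (n₁ + n₂ - 2) = [(37)(14.01²) + (16)(12.86²)] / 53 = 186.9516
SE = √(s_p²(1/n₁ + 1/n₂)) = √(186.9516 × (1/38 + 1/17)) = 3.9896
t = (x̄₁ - x̄₂) / SE = (58.42 - 60.05) / 3.9896 = -1.63 / 3.9896 = -0.409
p-value = 0.6845

Since p-value > α = 0.01, we fail to reject H₀.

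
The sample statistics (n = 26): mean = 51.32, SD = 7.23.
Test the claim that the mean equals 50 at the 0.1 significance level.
One-sample t-test:
H₀: μ = 50
H₁: μ ≠ 50
df = n - 1 = 25
t = (x̄ - μ₀) / (s/√n) = (51.32 - 50) / (7.23/√26) = 0.931
p-value = 0.3608

Since p-value > α = 0.1, we fail to reject H₀.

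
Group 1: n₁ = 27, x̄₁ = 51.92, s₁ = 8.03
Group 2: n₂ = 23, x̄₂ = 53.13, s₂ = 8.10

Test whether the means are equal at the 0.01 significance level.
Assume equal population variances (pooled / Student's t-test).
Student's two-sample t-test (equal variances):
H₀: μ₁ = μ₂
H₁: μ₁ ≠ μ₂
df = n₁ + n₂ - 2 = 48
Pooled variance s_p² = [(n₁-1)s₁² + (n₂-1)s₂²] / (n₁ + n₂ - 2) = [(26)(8.03²) + (22)(8.10²)] / 48 = 64.9984
SE = √(s_p²(1/n₁ + 1/n₂)) = √(64.9984 × (1/27 + 1/23)) = 2.2877
t = (x̄₁ - x̄₂) / SE = (51.92 - 53.13) / 2.2877 = -1.21 / 2.2877 = -0.529
p-value = 0.5993

Since p-value > α = 0.01, we fail to reject H₀.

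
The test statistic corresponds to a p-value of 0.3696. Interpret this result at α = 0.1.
Since p = 0.3696 > α = 0.1, fail to reject H₀.
There is insufficient evidence to reject the null hypothesis; the result is not statistically significant at the 0.1 level.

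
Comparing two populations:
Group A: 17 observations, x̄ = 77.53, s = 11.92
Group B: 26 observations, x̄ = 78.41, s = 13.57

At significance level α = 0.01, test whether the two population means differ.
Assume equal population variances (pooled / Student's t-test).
Student's two-sample t-test (equal variances):
H₀: μ₁ = μ₂
H₁: μ₁ ≠ μ₂
df = n₁ + n₂ - 2 = 41
Pooled variance s_p² = [(n₁-1)s₁² + (n₂-1)s₂²] / (n₁ + n₂ - 2) = [(16)(11.92²) + (25)(13.57²)] / 41 = 167.7318
SE = √(s_p²(1/n₁ + 1/n₂)) = √(167.7318 × (1/17 + 1/26)) = 4.0395
t = (x̄₁ - x̄₂) / SE = (77.53 - 78.41) / 4.0395 = -0.88 / 4.0395 = -0.218
p-value = 0.8286

Since p-value > α = 0.01, we fail to reject H₀.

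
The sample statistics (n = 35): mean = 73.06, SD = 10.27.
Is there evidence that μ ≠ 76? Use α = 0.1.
One-sample t-test:
H₀: μ = 76
H₁: μ ≠ 76
df = n - 1 = 34
t = (x̄ - μ₀) / (s/√n) = (73.06 - 76) / (10.27/√35) = -1.694
p-value = 0.0995

Since p-value < α = 0.1, we reject H₀.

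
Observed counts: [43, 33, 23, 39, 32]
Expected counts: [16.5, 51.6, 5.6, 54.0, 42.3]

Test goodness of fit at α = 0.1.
Chi-square goodness of fit test:
H₀: observed counts match expected distribution
H₁: observed counts differ from expected distribution
df = k - 1 = 4
χ² = Σ(O - E)²/E
   = (43 - 16.5)²/16.5 + (33 - 51.6)²/51.6 + (23 - 5.6)²/5.6 + (39 - 54.0)²/54.0 + (32 - 42.3)²/42.3
   = 42.561 + 6.705 + 54.064 + 4.167 + 2.508
   = 110.00
p-value < 0.0001

Since p-value < α = 0.1, we reject H₀.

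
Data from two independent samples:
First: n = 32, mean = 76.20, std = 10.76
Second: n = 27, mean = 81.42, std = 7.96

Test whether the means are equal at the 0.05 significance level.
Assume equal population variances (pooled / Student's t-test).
Student's two-sample t-test (equal variances):
H₀: μ₁ = μ₂
H₁: μ₁ ≠ μ₂
df = n₁ + n₂ - 2 = 57
Pooled variance s_p² = [(n₁-1)s₁² + (n₂-1)s₂²] / (n₁ + n₂ - 2) = [(31)(10.76²) + (26)(7.96²)] / 57 = 91.8685
SE = √(s_p²(1/n₁ + 1/n₂)) = √(91.8685 × (1/32 + 1/27)) = 2.5047
t = (x̄₁ - x̄₂) / SE = (76.20 - 81.42) / 2.5047 = -5.22 / 2.5047 = -2.084
p-value = 0.0416

Since p-value < α = 0.05, we reject H₀.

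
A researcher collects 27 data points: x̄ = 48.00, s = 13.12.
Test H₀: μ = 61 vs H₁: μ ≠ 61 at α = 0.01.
One-sample t-test:
H₀: μ = 61
H₁: μ ≠ 61
df = n - 1 = 26
t = (x̄ - μ₀) / (s/√n) = (48.00 - 61) / (13.12/√27) = -5.149
p-value < 0.0001

Since p-value < α = 0.01, we reject H₀.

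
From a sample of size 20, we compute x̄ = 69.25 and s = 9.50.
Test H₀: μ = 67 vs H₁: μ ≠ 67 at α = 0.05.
One-sample t-test:
H₀: μ = 67
H₁: μ ≠ 67
df = n - 1 = 19
t = (x̄ - μ₀) / (s/√n) = (69.25 - 67) / (9.50/√20) = 1.059
p-value = 0.3028

Since p-value > α = 0.05, we fail to reject H₀.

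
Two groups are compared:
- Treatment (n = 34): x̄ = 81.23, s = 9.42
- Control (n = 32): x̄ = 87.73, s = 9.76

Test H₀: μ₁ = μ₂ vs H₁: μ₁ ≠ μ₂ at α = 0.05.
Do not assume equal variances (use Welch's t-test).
Welch's two-sample t-test:
H₀: μ₁ = μ₂
H₁: μ₁ ≠ μ₂
s₁²/n₁ = 9.42²/34 = 2.6099,  s₂²/n₂ = 9.76²/32 = 2.9768
SE = √(s₁²/n₁ + s₂²/n₂) = √(2.6099 + 2.9768) = 2.3636
df (Welch-Satterthwaite) = (s₁²/n₁ + s₂²/n₂)² / [(s₁²/n₁)²/(n₁-1) + (s₂²/n₂)²/(n₂-1)] ≈ 63.40
t = (x̄₁ - x̄₂) / SE = (81.23 - 87.73) / 2.3636 = -6.50 / 2.3636 = -2.750
p-value = 0.0078

Since p-value < α = 0.05, we reject H₀.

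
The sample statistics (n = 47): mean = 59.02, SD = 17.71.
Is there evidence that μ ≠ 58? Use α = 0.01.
One-sample t-test:
H₀: μ = 58
H₁: μ ≠ 58
df = n - 1 = 46
t = (x̄ - μ₀) / (s/√n) = (59.02 - 58) / (17.71/√47) = 0.395
p-value = 0.6948

Since p-value > α = 0.01, we fail to reject H₀.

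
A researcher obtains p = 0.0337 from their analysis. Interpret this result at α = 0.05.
Since p = 0.0337 < α = 0.05, reject H₀.
There is sufficient evidence to reject the null hypothesis; the result is statistically significant at the 0.05 level.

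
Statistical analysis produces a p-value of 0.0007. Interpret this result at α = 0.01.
Since p = 0.0007 < α = 0.01, reject H₀.
There is sufficient evidence to reject the null hypothesis; the result is statistically significant at the 0.01 level.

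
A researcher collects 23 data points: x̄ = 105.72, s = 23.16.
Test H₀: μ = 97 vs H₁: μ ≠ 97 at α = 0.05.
One-sample t-test:
H₀: μ = 97
H₁: μ ≠ 97
df = n - 1 = 22
t = (x̄ - μ₀) / (s/√n) = (105.72 - 97) / (23.16/√23) = 1.806
p-value = 0.0847

Since p-value > α = 0.05, we fail to reject H₀.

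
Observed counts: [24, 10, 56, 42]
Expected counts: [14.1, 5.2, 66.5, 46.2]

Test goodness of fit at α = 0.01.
Chi-square goodness of fit test:
H₀: observed counts match expected distribution
H₁: observed counts differ from expected distribution
df = k - 1 = 3
χ² = Σ(O - E)²/E
   = (24 - 14.1)²/14.1 + (10 - 5.2)²/5.2 + (56 - 66.5)²/66.5 + (42 - 46.2)²/46.2
   = 6.951 + 4.431 + 1.658 + 0.382
   = 13.42
p-value = 0.0038

Since p-value < α = 0.01, we reject H₀.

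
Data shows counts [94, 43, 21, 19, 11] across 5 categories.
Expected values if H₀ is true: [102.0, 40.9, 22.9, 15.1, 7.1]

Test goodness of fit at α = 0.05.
Chi-square goodness of fit test:
H₀: observed counts match expected distribution
H₁: observed counts differ from expected distribution
df = k - 1 = 4
χ² = Σ(O - E)²/E
   = (94 - 102.0)²/102.0 + (43 - 40.9)²/40.9 + (21 - 22.9)²/22.9 + (19 - 15.1)²/15.1 + (11 - 7.1)²/7.1
   = 0.627 + 0.108 + 0.158 + 1.007 + 2.142
   = 4.04
p-value = 0.4003

Since p-value > α = 0.05, we fail to reject H₀.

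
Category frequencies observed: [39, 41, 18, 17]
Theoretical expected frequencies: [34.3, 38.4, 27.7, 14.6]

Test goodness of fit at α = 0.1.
Chi-square goodness of fit test:
H₀: observed counts match expected distribution
H₁: observed counts differ from expected distribution
df = k - 1 = 3
χ² = Σ(O - E)²/E
   = (39 - 34.3)²/34.3 + (41 - 38.4)²/38.4 + (18 - 27.7)²/27.7 + (17 - 14.6)²/14.6
   = 0.644 + 0.176 + 3.397 + 0.395
   = 4.61
p-value = 0.2026

Since p-value > α = 0.1, we fail to reject H₀.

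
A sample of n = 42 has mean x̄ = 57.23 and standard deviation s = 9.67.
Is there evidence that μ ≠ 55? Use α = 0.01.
One-sample t-test:
H₀: μ = 55
H₁: μ ≠ 55
df = n - 1 = 41
t = (x̄ - μ₀) / (s/√n) = (57.23 - 55) / (9.67/√42) = 1.495
p-value = 0.1427

Since p-value > α = 0.01, we fail to reject H₀.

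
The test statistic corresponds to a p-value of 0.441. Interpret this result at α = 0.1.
Since p = 0.441 > α = 0.1, fail to reject H₀.
There is insufficient evidence to reject the null hypothesis; the result is not statistically significant at the 0.1 level.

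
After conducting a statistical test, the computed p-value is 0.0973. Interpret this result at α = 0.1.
Since p = 0.0973 < α = 0.1, reject H₀.
There is sufficient evidence to reject the null hypothesis; the result is statistically significant at the 0.1 level.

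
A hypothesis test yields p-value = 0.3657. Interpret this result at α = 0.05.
Since p = 0.3657 > α = 0.05, fail to reject H₀.
There is insufficient evidence to reject the null hypothesis; the result is not statistically significant at the 0.05 level.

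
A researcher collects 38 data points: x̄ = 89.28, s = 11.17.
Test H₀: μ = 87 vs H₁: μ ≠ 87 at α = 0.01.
One-sample t-test:
H₀: μ = 87
H₁: μ ≠ 87
df = n - 1 = 37
t = (x̄ - μ₀) / (s/√n) = (89.28 - 87) / (11.17/√38) = 1.258
p-value = 0.2162

Since p-value > α = 0.01, we fail to reject H₀.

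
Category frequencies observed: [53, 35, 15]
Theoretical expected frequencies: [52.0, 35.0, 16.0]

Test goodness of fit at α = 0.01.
Chi-square goodness of fit test:
H₀: observed counts match expected distribution
H₁: observed counts differ from expected distribution
df = k - 1 = 2
χ² = Σ(O - E)²/E
   = (53 - 52.0)²/52.0 + (35 - 35.0)²/35.0 + (15 - 16.0)²/16.0
   = 0.019 + 0.000 + 0.062
   = 0.08
p-value = 0.9600

Since p-value > α = 0.01, we fail to reject H₀.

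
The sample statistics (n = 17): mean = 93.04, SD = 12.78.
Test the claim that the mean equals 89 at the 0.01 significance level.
One-sample t-test:
H₀: μ = 89
H₁: μ ≠ 89
df = n - 1 = 16
t = (x̄ - μ₀) / (s/√n) = (93.04 - 89) / (12.78/√17) = 1.303
p-value = 0.2109

Since p-value > α = 0.01, we fail to reject H₀.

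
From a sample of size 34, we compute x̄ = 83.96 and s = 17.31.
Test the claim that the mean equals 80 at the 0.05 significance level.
One-sample t-test:
H₀: μ = 80
H₁: μ ≠ 80
df = n - 1 = 33
t = (x̄ - μ₀) / (s/√n) = (83.96 - 80) / (17.31/√34) = 1.334
p-value = 0.1914

Since p-value > α = 0.05, we fail to reject H₀.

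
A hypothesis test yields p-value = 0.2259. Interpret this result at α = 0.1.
Since p = 0.2259 > α = 0.1, fail to reject H₀.
There is insufficient evidence to reject the null hypothesis; the result is not statistically significant at the 0.1 level.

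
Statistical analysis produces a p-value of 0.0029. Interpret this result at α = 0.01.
Since p = 0.0029 < α = 0.01, reject H₀.
There is sufficient evidence to reject the null hypothesis; the result is statistically significant at the 0.01 level.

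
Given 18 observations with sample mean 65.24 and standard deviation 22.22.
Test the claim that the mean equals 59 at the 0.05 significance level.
One-sample t-test:
H₀: μ = 59
H₁: μ ≠ 59
df = n - 1 = 17
t = (x̄ - μ₀) / (s/√n) = (65.24 - 59) / (22.22/√18) = 1.191
p-value = 0.2498

Since p-value > α = 0.05, we fail to reject H₀.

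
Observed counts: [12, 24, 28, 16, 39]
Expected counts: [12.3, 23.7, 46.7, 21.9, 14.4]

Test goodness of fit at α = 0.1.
Chi-square goodness of fit test:
H₀: observed counts match expected distribution
H₁: observed counts differ from expected distribution
df = k - 1 = 4
χ² = Σ(O - E)²/E
   = (12 - 12.3)²/12.3 + (24 - 23.7)²/23.7 + (28 - 46.7)²/46.7 + (16 - 21.9)²/21.9 + (39 - 14.4)²/14.4
   = 0.007 + 0.004 + 7.488 + 1.589 + 42.025
   = 51.11
p-value < 0.0001

Since p-value < α = 0.1, we reject H₀.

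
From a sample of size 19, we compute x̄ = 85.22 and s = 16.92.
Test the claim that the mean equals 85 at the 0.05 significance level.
One-sample t-test:
H₀: μ = 85
H₁: μ ≠ 85
df = n - 1 = 18
t = (x̄ - μ₀) / (s/√n) = (85.22 - 85) / (16.92/√19) = 0.057
p-value = 0.9554

Since p-value > α = 0.05, we fail to reject H₀.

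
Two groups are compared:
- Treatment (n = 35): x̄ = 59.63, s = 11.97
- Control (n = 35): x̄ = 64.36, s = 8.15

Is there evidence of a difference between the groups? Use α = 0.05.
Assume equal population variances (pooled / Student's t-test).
Student's two-sample t-test (equal variances):
H₀: μ₁ = μ₂
H₁: μ₁ ≠ μ₂
df = n₁ + n₂ - 2 = 68
Pooled variance s_p² = [(n₁-1)s₁² + (n₂-1)s₂²] / (n₁ + n₂ - 2) = [(34)(11.97²) + (34)(8.15²)] / 68 = 104.8517
SE = √(s_p²(1/n₁ + 1/n₂)) = √(104.8517 × (1/35 + 1/35)) = 2.4478
t = (x̄₁ - x̄₂) / SE = (59.63 - 64.36) / 2.4478 = -4.73 / 2.4478 = -1.932
p-value = 0.0575

Since p-value > α = 0.05, we fail to reject H₀.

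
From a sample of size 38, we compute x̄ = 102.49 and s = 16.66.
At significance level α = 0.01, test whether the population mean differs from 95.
One-sample t-test:
H₀: μ = 95
H₁: μ ≠ 95
df = n - 1 = 37
t = (x̄ - μ₀) / (s/√n) = (102.49 - 95) / (16.66/√38) = 2.771
p-value = 0.0087

Since p-value < α = 0.01, we reject H₀.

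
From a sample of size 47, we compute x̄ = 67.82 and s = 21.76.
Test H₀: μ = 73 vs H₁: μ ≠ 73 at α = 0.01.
One-sample t-test:
H₀: μ = 73
H₁: μ ≠ 73
df = n - 1 = 46
t = (x̄ - μ₀) / (s/√n) = (67.82 - 73) / (21.76/√47) = -1.632
p-value = 0.1095

Since p-value > α = 0.01, we fail to reject H₀.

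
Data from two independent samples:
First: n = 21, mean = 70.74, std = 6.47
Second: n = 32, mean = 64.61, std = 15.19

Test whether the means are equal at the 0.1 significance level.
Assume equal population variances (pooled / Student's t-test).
Student's two-sample t-test (equal variances):
H₀: μ₁ = μ₂
H₁: μ₁ ≠ μ₂
df = n₁ + n₂ - 2 = 51
Pooled variance s_p² = [(n₁-1)s₁² + (n₂-1)s₂²] / (n₁ + n₂ - 2) = [(20)(6.47²) + (31)(15.19²)] / 51 = 156.6674
SE = √(s_p²(1/n₁ + 1/n₂)) = √(156.6674 × (1/21 + 1/32)) = 3.5151
t = (x̄₁ - x̄₂) / SE = (70.74 - 64.61) / 3.5151 = 6.13 / 3.5151 = 1.744
p-value = 0.0872

Since p-value < α = 0.1, we reject H₀.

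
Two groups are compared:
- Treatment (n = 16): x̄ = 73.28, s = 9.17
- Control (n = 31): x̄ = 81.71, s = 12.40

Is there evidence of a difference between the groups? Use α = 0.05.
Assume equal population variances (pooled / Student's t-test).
Student's two-sample t-test (equal variances):
H₀: μ₁ = μ₂
H₁: μ₁ ≠ μ₂
df = n₁ + n₂ - 2 = 45
Pooled variance s_p² = [(n₁-1)s₁² + (n₂-1)s₂²] / (n₁ + n₂ - 2) = [(15)(9.17²) + (30)(12.40²)] / 45 = 130.5363
SE = √(s_p²(1/n₁ + 1/n₂)) = √(130.5363 × (1/16 + 1/31)) = 3.5170
t = (x̄₁ - x̄₂) / SE = (73.28 - 81.71) / 3.5170 = -8.43 / 3.5170 = -2.397
p-value = 0.0207

Since p-value < α = 0.05, we reject H₀.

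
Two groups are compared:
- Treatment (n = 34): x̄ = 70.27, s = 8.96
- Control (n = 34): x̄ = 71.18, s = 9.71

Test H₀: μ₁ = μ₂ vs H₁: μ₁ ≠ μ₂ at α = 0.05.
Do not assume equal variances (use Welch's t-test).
Welch's two-sample t-test:
H₀: μ₁ = μ₂
H₁: μ₁ ≠ μ₂
s₁²/n₁ = 8.96²/34 = 2.3612,  s₂²/n₂ = 9.71²/34 = 2.7731
SE = √(s₁²/n₁ + s₂²/n₂) = √(2.3612 + 2.7731) = 2.2659
df (Welch-Satterthwaite) = (s₁²/n₁ + s₂²/n₂)² / [(s₁²/n₁)²/(n₁-1) + (s₂²/n₂)²/(n₂-1)] ≈ 65.58
t = (x̄₁ - x̄₂) / SE = (70.27 - 71.18) / 2.2659 = -0.91 / 2.2659 = -0.402
p-value = 0.6893

Since p-value > α = 0.05, we fail to reject H₀.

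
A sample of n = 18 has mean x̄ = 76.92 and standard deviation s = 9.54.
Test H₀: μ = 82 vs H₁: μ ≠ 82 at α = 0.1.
One-sample t-test:
H₀: μ = 82
H₁: μ ≠ 82
df = n - 1 = 17
t = (x̄ - μ₀) / (s/√n) = (76.92 - 82) / (9.54/√18) = -2.259
p-value = 0.0373

Since p-value < α = 0.1, we reject H₀.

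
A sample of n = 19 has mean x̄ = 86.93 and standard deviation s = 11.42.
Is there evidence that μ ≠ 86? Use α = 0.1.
One-sample t-test:
H₀: μ = 86
H₁: μ ≠ 86
df = n - 1 = 18
t = (x̄ - μ₀) / (s/√n) = (86.93 - 86) / (11.42/√19) = 0.355
p-value = 0.7267

Since p-value > α = 0.1, we fail to reject H₀.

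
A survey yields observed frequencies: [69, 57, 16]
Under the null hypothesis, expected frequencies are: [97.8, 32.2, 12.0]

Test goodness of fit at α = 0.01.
Chi-square goodness of fit test:
H₀: observed counts match expected distribution
H₁: observed counts differ from expected distribution
df = k - 1 = 2
χ² = Σ(O - E)²/E
   = (69 - 97.8)²/97.8 + (57 - 32.2)²/32.2 + (16 - 12.0)²/12.0
   = 8.481 + 19.101 + 1.333
   = 28.91
p-value < 0.0001

Since p-value < α = 0.01, we reject H₀.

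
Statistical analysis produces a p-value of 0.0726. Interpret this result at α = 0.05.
Since p = 0.0726 > α = 0.05, fail to reject H₀.
There is insufficient evidence to reject the null hypothesis; the result is not statistically significant at the 0.05 level.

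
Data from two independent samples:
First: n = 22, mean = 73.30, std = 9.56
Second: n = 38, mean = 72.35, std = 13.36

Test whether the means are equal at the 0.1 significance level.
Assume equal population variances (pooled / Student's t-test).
Student's two-sample t-test (equal variances):
H₀: μ₁ = μ₂
H₁: μ₁ ≠ μ₂
df = n₁ + n₂ - 2 = 58
Pooled variance s_p² = [(n₁-1)s₁² + (n₂-1)s₂²] / (n₁ + n₂ - 2) = [(21)(9.56²) + (37)(13.36²)] / 58 = 146.9548
SE = √(s_p²(1/n₁ + 1/n₂)) = √(146.9548 × (1/22 + 1/38)) = 3.2476
t = (x̄₁ - x̄₂) / SE = (73.30 - 72.35) / 3.2476 = 0.95 / 3.2476 = 0.293
p-value = 0.7709

Since p-value > α = 0.1, we fail to reject H₀.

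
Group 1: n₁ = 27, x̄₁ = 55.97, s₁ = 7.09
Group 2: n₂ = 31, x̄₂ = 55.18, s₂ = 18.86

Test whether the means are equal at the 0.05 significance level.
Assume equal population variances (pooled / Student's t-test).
Student's two-sample t-test (equal variances):
H₀: μ₁ = μ₂
H₁: μ₁ ≠ μ₂
df = n₁ + n₂ - 2 = 56
Pooled variance s_p² = [(n₁-1)s₁² + (n₂-1)s₂²] / (n₁ + n₂ - 2) = [(26)(7.09²) + (30)(18.86²)] / 56 = 213.8921
SE = √(s_p²(1/n₁ + 1/n₂)) = √(213.8921 × (1/27 + 1/31)) = 3.8499
t = (x̄₁ - x̄₂) / SE = (55.97 - 55.18) / 3.8499 = 0.79 / 3.8499 = 0.205
p-value = 0.8382

Since p-value > α = 0.05, we fail to reject H₀.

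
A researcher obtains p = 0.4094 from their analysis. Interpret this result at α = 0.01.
Since p = 0.4094 > α = 0.01, fail to reject H₀.
There is insufficient evidence to reject the null hypothesis; the result is not statistically significant at the 0.01 level.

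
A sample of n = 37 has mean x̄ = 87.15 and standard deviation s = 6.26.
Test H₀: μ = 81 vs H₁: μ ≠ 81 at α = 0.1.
One-sample t-test:
H₀: μ = 81
H₁: μ ≠ 81
df = n - 1 = 36
t = (x̄ - μ₀) / (s/√n) = (87.15 - 81) / (6.26/√37) = 5.976
p-value < 0.0001

Since p-value < α = 0.1, we reject H₀.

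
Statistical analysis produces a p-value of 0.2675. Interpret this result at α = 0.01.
Since p = 0.2675 > α = 0.01, fail to reject H₀.
There is insufficient evidence to reject the null hypothesis; the result is not statistically significant at the 0.01 level.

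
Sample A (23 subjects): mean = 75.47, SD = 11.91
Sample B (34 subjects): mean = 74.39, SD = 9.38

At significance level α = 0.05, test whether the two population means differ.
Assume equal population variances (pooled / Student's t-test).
Student's two-sample t-test (equal variances):
H₀: μ₁ = μ₂
H₁: μ₁ ≠ μ₂
df = n₁ + n₂ - 2 = 55
Pooled variance s_p² = [(n₁-1)s₁² + (n₂-1)s₂²] / (n₁ + n₂ - 2) = [(22)(11.91²) + (33)(9.38²)] / 55 = 109.5299
SE = √(s_p²(1/n₁ + 1/n₂)) = √(109.5299 × (1/23 + 1/34)) = 2.8255
t = (x̄₁ - x̄₂) / SE = (75.47 - 74.39) / 2.8255 = 1.08 / 2.8255 = 0.382
p-value = 0.7038

Since p-value > α = 0.05, we fail to reject H₀.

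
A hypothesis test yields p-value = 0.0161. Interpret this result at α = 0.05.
Since p = 0.0161 < α = 0.05, reject H₀.
There is sufficient evidence to reject the null hypothesis; the result is statistically significant at the 0.05 level.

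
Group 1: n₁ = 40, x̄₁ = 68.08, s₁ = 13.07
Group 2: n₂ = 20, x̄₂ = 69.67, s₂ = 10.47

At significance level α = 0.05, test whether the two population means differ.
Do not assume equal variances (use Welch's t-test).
Welch's two-sample t-test:
H₀: μ₁ = μ₂
H₁: μ₁ ≠ μ₂
s₁²/n₁ = 13.07²/40 = 4.2706,  s₂²/n₂ = 10.47²/20 = 5.4810
SE = √(s₁²/n₁ + s₂²/n₂) = √(4.2706 + 5.4810) = 3.1228
df (Welch-Satterthwaite) = (s₁²/n₁ + s₂²/n₂)² / [(s₁²/n₁)²/(n₁-1) + (s₂²/n₂)²/(n₂-1)] ≈ 46.42
t = (x̄₁ - x̄₂) / SE = (68.08 - 69.67) / 3.1228 = -1.59 / 3.1228 = -0.509
p-value = 0.6130

Since p-value > α = 0.05, we fail to reject H₀.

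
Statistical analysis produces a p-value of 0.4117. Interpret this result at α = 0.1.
Since p = 0.4117 > α = 0.1, fail to reject H₀.
There is insufficient evidence to reject the null hypothesis; the result is not statistically significant at the 0.1 level.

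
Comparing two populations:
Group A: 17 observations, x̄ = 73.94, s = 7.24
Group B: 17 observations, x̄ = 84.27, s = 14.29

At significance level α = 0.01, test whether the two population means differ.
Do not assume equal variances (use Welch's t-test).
Welch's two-sample t-test:
H₀: μ₁ = μ₂
H₁: μ₁ ≠ μ₂
s₁²/n₁ = 7.24²/17 = 3.0834,  s₂²/n₂ = 14.29²/17 = 12.0120
SE = √(s₁²/n₁ + s₂²/n₂) = √(3.0834 + 12.0120) = 3.8853
df (Welch-Satterthwaite) = (s₁²/n₁ + s₂²/n₂)² / [(s₁²/n₁)²/(n₁-1) + (s₂²/n₂)²/(n₂-1)] ≈ 23.71
t = (x̄₁ - x̄₂) / SE = (73.94 - 84.27) / 3.8853 = -10.33 / 3.8853 = -2.659
p-value = 0.0138

Since p-value > α = 0.01, we fail to reject H₀.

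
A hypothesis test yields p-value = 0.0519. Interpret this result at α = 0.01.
Since p = 0.0519 > α = 0.01, fail to reject H₀.
There is insufficient evidence to reject the null hypothesis; the result is not statistically significant at the 0.01 level.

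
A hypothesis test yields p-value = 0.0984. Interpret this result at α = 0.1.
Since p = 0.0984 < α = 0.1, reject H₀.
There is sufficient evidence to reject the null hypothesis; the result is statistically significant at the 0.1 level.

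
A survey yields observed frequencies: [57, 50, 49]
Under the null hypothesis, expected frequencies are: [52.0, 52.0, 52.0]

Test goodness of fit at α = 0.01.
Chi-square goodness of fit test:
H₀: observed counts match expected distribution
H₁: observed counts differ from expected distribution
df = k - 1 = 2
χ² = Σ(O - E)²/E
   = (57 - 52.0)²/52.0 + (50 - 52.0)²/52.0 + (49 - 52.0)²/52.0
   = 0.481 + 0.077 + 0.173
   = 0.73
p-value = 0.6939

Since p-value > α = 0.01, we fail to reject H₀.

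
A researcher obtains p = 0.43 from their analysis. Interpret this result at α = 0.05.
Since p = 0.43 > α = 0.05, fail to reject H₀.
There is insufficient evidence to reject the null hypothesis; the result is not statistically significant at the 0.05 level.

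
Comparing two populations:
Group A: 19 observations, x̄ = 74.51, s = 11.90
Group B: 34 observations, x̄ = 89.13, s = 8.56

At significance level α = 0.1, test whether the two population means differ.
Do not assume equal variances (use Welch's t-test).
Welch's two-sample t-test:
H₀: μ₁ = μ₂
H₁: μ₁ ≠ μ₂
s₁²/n₁ = 11.90²/19 = 7.4532,  s₂²/n₂ = 8.56²/34 = 2.1551
SE = √(s₁²/n₁ + s₂²/n₂) = √(7.4532 + 2.1551) = 3.0997
df (Welch-Satterthwaite) = (s₁²/n₁ + s₂²/n₂)² / [(s₁²/n₁)²/(n₁-1) + (s₂²/n₂)²/(n₂-1)] ≈ 28.61
t = (x̄₁ - x̄₂) / SE = (74.51 - 89.13) / 3.0997 = -14.62 / 3.0997 = -4.717
p-value = 0.0001

Since p-value < α = 0.1, we reject H₀.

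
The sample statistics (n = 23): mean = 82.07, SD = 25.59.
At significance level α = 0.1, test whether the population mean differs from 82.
One-sample t-test:
H₀: μ = 82
H₁: μ ≠ 82
df = n - 1 = 22
t = (x̄ - μ₀) / (s/√n) = (82.07 - 82) / (25.59/√23) = 0.013
p-value = 0.9897

Since p-value > α = 0.1, we fail to reject H₀.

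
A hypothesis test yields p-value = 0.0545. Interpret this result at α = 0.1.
Since p = 0.0545 < α = 0.1, reject H₀.
There is sufficient evidence to reject the null hypothesis; the result is statistically significant at the 0.1 level.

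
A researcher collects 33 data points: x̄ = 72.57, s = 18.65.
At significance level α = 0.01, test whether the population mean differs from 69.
One-sample t-test:
H₀: μ = 69
H₁: μ ≠ 69
df = n - 1 = 32
t = (x̄ - μ₀) / (s/√n) = (72.57 - 69) / (18.65/√33) = 1.100
p-value = 0.2797

Since p-value > α = 0.01, we fail to reject H₀.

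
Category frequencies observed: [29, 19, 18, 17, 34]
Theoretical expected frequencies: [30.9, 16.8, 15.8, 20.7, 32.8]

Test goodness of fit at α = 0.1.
Chi-square goodness of fit test:
H₀: observed counts match expected distribution
H₁: observed counts differ from expected distribution
df = k - 1 = 4
χ² = Σ(O - E)²/E
   = (29 - 30.9)²/30.9 + (19 - 16.8)²/16.8 + (18 - 15.8)²/15.8 + (17 - 20.7)²/20.7 + (34 - 32.8)²/32.8
   = 0.117 + 0.288 + 0.306 + 0.661 + 0.044
   = 1.42
p-value = 0.8413

Since p-value > α = 0.1, we fail to reject H₀.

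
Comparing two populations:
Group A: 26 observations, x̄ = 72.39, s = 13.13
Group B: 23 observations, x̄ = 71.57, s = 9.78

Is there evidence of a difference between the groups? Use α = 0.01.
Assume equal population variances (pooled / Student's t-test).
Student's two-sample t-test (equal variances):
H₀: μ₁ = μ₂
H₁: μ₁ ≠ μ₂
df = n₁ + n₂ - 2 = 47
Pooled variance s_p² = [(n₁-1)s₁² + (n₂-1)s₂²] / (n₁ + n₂ - 2) = [(25)(13.13²) + (22)(9.78²)] / 47 = 136.4721
SE = √(s_p²(1/n₁ + 1/n₂)) = √(136.4721 × (1/26 + 1/23)) = 3.3440
t = (x̄₁ - x̄₂) / SE = (72.39 - 71.57) / 3.3440 = 0.82 / 3.3440 = 0.245
p-value = 0.8074

Since p-value > α = 0.01, we fail to reject H₀.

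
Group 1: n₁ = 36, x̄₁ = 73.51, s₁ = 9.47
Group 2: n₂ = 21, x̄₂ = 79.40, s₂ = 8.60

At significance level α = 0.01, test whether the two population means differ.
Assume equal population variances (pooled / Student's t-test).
Student's two-sample t-test (equal variances):
H₀: μ₁ = μ₂
H₁: μ₁ ≠ μ₂
df = n₁ + n₂ - 2 = 55
Pooled variance s_p² = [(n₁-1)s₁² + (n₂-1)s₂²] / (n₁ + n₂ - 2) = [(35)(9.47²) + (20)(8.60²)] / 55 = 83.9642
SE = √(s_p²(1/n₁ + 1/n₂)) = √(83.9642 × (1/36 + 1/21)) = 2.5161
t = (x̄₁ - x̄₂) / SE = (73.51 - 79.40) / 2.5161 = -5.89 / 2.5161 = -2.341
p-value = 0.0229

Since p-value > α = 0.01, we fail to reject H₀.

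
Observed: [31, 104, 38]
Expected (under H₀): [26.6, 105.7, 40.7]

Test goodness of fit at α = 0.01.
Chi-square goodness of fit test:
H₀: observed counts match expected distribution
H₁: observed counts differ from expected distribution
df = k - 1 = 2
χ² = Σ(O - E)²/E
   = (31 - 26.6)²/26.6 + (104 - 105.7)²/105.7 + (38 - 40.7)²/40.7
   = 0.728 + 0.027 + 0.179
   = 0.93
p-value = 0.6268

Since p-value > α = 0.01, we fail to reject H₀.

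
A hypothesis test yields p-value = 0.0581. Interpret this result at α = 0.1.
Since p = 0.0581 < α = 0.1, reject H₀.
There is sufficient evidence to reject the null hypothesis; the result is statistically significant at the 0.1 level.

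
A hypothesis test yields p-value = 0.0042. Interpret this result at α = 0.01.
Since p = 0.0042 < α = 0.01, reject H₀.
There is sufficient evidence to reject the null hypothesis; the result is statistically significant at the 0.01 level.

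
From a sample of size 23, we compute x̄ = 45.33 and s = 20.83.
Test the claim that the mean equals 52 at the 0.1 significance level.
One-sample t-test:
H₀: μ = 52
H₁: μ ≠ 52
df = n - 1 = 22
t = (x̄ - μ₀) / (s/√n) = (45.33 - 52) / (20.83/√23) = -1.536
p-value = 0.1389

Since p-value > α = 0.1, we fail to reject H₀.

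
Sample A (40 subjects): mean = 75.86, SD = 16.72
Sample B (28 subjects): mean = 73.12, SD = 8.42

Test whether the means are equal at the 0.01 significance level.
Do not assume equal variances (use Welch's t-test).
Welch's two-sample t-test:
H₀: μ₁ = μ₂
H₁: μ₁ ≠ μ₂
s₁²/n₁ = 16.72²/40 = 6.9890,  s₂²/n₂ = 8.42²/28 = 2.5320
SE = √(s₁²/n₁ + s₂²/n₂) = √(6.9890 + 2.5320) = 3.0856
df (Welch-Satterthwaite) = (s₁²/n₁ + s₂²/n₂)² / [(s₁²/n₁)²/(n₁-1) + (s₂²/n₂)²/(n₂-1)] ≈ 60.84
t = (x̄₁ - x̄₂) / SE = (75.86 - 73.12) / 3.0856 = 2.74 / 3.0856 = 0.888
p-value = 0.3780

Since p-value > α = 0.01, we fail to reject H₀.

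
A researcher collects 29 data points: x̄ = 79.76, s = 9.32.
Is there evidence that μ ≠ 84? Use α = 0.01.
One-sample t-test:
H₀: μ = 84
H₁: μ ≠ 84
df = n - 1 = 28
t = (x̄ - μ₀) / (s/√n) = (79.76 - 84) / (9.32/√29) = -2.450
p-value = 0.0208

Since p-value > α = 0.01, we fail to reject H₀.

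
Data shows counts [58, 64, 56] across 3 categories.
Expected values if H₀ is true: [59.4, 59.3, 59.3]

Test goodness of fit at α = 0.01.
Chi-square goodness of fit test:
H₀: observed counts match expected distribution
H₁: observed counts differ from expected distribution
df = k - 1 = 2
χ² = Σ(O - E)²/E
   = (58 - 59.4)²/59.4 + (64 - 59.3)²/59.3 + (56 - 59.3)²/59.3
   = 0.033 + 0.373 + 0.184
   = 0.59
p-value = 0.7448

Since p-value > α = 0.01, we fail to reject H₀.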